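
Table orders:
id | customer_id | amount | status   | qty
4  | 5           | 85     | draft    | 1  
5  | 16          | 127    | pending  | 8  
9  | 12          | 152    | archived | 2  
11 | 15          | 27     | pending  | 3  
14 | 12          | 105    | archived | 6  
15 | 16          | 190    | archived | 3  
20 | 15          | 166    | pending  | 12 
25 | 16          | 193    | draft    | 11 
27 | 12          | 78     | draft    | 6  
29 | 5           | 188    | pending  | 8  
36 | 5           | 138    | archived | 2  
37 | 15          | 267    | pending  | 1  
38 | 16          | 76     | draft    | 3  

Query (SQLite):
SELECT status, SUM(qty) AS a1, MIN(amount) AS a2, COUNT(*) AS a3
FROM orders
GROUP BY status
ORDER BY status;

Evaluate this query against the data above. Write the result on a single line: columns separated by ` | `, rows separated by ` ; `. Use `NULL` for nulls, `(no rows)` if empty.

archived | 13 | 105 | 4 ; draft | 21 | 76 | 4 ; pending | 32 | 27 | 5

Group orders by status.
Per group compute: SUM(qty), MIN(amount), COUNT(*).
  archived: ids {9, 14, 15, 36} → SUM(qty)=13, MIN(amount)=105, COUNT(*)=4
  draft: ids {4, 25, 27, 38} → SUM(qty)=21, MIN(amount)=76, COUNT(*)=4
  pending: ids {5, 11, 20, 29, 37} → SUM(qty)=32, MIN(amount)=27, COUNT(*)=5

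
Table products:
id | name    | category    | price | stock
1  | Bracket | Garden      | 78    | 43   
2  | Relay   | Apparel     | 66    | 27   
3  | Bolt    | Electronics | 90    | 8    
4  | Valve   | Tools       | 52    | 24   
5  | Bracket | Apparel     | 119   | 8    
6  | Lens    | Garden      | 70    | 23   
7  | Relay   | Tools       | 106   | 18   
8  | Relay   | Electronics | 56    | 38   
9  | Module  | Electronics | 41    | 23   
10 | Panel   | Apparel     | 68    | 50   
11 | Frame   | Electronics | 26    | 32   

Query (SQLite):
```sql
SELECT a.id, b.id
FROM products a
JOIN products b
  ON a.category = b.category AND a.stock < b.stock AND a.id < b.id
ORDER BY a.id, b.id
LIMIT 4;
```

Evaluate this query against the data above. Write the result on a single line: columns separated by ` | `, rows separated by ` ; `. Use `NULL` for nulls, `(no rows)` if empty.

2 | 10 ; 3 | 8 ; 3 | 9 ; 3 | 11

Pairs (a,b) with same category, a.stock < b.stock, a.id < b.id.
category groups: Apparel:{2,5,10} Electronics:{3,8,9,11} Garden:{1,6} Tools:{4,7}
Ordered by (a.id, b.id); first 4.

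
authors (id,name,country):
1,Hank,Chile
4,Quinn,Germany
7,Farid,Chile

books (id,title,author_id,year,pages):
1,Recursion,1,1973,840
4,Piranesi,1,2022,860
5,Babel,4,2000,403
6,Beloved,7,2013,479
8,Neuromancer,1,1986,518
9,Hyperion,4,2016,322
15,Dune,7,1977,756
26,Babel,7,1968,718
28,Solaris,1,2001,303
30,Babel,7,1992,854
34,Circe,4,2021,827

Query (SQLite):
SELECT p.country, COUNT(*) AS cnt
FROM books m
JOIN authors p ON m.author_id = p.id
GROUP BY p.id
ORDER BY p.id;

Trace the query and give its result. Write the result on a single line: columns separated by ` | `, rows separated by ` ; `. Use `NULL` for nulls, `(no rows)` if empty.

Chile | 4 ; Germany | 3 ; Chile | 4

Join each books row to its authors via author_id.
Group joined rows by authors.id; compute COUNT(*) per group.
  1: ids {1, 4, 8, 28} → COUNT(*)=4
  4: ids {5, 9, 34} → COUNT(*)=3
  7: ids {6, 15, 26, 30} → COUNT(*)=4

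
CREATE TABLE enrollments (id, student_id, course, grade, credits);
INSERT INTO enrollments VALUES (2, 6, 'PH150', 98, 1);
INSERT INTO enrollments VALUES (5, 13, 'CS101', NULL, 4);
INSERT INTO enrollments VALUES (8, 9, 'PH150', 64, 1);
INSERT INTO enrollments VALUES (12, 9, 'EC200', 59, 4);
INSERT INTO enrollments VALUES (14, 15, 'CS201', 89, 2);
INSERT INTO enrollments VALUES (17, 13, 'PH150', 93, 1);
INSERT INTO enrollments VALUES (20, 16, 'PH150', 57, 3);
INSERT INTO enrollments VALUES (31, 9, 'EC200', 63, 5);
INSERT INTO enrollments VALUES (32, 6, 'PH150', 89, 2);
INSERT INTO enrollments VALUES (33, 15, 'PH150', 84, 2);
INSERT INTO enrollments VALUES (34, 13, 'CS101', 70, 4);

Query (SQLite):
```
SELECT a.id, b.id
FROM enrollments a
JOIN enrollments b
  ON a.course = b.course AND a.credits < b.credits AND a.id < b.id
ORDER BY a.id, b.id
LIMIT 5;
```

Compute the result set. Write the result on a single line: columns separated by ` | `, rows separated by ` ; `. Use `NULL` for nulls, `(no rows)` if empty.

2 | 20 ; 2 | 32 ; 2 | 33 ; 8 | 20 ; 8 | 32

Pairs (a,b) with same course, a.credits < b.credits, a.id < b.id.
course groups: CS101:{5,34} CS201:{14} EC200:{12,31} PH150:{2,8,17,20,32,33}
Ordered by (a.id, b.id); first 5.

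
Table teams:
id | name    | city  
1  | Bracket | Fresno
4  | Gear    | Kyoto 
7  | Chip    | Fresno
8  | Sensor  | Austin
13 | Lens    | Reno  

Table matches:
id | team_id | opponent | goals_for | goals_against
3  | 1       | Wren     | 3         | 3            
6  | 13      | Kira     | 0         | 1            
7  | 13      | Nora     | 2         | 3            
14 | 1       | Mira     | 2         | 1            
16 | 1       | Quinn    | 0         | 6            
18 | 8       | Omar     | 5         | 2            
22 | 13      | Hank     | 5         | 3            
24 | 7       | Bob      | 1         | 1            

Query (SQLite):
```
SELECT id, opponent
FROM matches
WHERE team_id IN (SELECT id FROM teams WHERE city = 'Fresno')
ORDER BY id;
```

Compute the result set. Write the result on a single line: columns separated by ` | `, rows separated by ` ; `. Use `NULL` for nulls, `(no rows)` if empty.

3 | Wren ; 14 | Mira ; 16 | Quinn ; 24 | Bob

Inner query: teams.id where city = 'Fresno'.
Outer: keep matches rows whose team_id is in that set.
Inner query → {1, 7}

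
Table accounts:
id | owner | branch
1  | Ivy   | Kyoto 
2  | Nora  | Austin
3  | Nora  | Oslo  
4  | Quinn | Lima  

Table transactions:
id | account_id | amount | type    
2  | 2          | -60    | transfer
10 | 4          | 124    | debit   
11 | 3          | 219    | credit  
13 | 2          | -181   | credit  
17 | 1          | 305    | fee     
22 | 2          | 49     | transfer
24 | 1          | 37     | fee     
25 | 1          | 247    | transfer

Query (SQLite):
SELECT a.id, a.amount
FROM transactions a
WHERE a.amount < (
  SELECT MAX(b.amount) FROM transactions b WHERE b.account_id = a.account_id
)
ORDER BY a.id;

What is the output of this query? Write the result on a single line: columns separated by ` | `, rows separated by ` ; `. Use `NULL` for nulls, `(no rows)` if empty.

2 | -60 ; 13 | -181 ; 24 | 37 ; 25 | 247

For each transactions row a, compute MAX(amount) over rows sharing a.account_id.
Keep row a if a.amount < that per-group MAX.
  account_id=1: MAX(amount) = 305
  account_id=2: MAX(amount) = 49
  account_id=3: MAX(amount) = 219
  account_id=4: MAX(amount) = 124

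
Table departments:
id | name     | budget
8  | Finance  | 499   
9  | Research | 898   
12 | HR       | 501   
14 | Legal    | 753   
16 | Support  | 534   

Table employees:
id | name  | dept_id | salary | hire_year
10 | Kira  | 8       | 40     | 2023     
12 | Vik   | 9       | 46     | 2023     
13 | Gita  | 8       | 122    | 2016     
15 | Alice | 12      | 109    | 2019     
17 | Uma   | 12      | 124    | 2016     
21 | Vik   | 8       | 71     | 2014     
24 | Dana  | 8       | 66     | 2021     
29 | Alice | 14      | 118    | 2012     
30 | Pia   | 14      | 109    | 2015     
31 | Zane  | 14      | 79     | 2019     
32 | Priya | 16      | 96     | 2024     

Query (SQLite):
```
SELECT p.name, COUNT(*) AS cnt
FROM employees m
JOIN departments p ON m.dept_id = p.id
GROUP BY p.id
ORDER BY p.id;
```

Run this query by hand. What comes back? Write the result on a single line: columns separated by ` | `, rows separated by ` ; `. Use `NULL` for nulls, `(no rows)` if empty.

Join each employees row to its departments via dept_id.
Group joined rows by departments.id; compute COUNT(*) per group.
  8: ids {10, 13, 21, 24} → COUNT(*)=4
  9: ids {12} → COUNT(*)=1
  12: ids {15, 17} → COUNT(*)=2
  14: ids {29, 30, 31} → COUNT(*)=3
  16: ids {32} → COUNT(*)=1

Finance | 4 ; Research | 1 ; HR | 2 ; Legal | 3 ; Support | 1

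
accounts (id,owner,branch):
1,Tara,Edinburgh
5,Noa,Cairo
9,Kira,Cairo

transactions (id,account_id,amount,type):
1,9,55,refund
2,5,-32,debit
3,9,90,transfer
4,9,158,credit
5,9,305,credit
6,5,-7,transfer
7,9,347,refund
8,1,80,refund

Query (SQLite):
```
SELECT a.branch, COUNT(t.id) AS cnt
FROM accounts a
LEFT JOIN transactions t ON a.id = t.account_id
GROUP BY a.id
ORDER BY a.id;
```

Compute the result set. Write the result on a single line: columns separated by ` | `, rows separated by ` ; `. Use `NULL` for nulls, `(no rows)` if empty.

LEFT JOIN keeps every accounts row; unmatched ones get NULL for transactions columns.
Group by accounts.id and compute COUNT(t.id). COUNT(col) of an all-NULL group is 0.
  1: ids {8} → COUNT(t.id)=1
  5: ids {2, 6} → COUNT(t.id)=2
  9: ids {1, 3, 4, 5, 7} → COUNT(t.id)=5

Edinburgh | 1 ; Cairo | 2 ; Cairo | 5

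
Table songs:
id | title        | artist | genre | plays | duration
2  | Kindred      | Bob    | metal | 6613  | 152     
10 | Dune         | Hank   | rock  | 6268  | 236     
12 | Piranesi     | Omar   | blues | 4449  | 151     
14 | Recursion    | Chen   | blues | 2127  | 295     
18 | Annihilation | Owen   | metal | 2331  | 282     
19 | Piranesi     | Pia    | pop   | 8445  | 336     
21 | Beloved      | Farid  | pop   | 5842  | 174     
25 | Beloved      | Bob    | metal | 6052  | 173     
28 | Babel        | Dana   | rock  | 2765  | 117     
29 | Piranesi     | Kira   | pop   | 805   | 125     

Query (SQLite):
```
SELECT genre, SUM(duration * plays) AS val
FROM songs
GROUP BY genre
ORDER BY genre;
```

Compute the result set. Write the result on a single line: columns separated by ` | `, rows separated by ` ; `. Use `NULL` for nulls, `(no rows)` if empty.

blues | 1299264 ; metal | 2709514 ; pop | 3954653 ; rock | 1802753

For each row compute duration * plays.
Group by genre; take SUM of the expression per group.
  blues: ids {12, 14} → SUM(duration * plays)=1299264
  metal: ids {2, 18, 25} → SUM(duration * plays)=2709514
  pop: ids {19, 21, 29} → SUM(duration * plays)=3954653
  rock: ids {10, 28} → SUM(duration * plays)=1802753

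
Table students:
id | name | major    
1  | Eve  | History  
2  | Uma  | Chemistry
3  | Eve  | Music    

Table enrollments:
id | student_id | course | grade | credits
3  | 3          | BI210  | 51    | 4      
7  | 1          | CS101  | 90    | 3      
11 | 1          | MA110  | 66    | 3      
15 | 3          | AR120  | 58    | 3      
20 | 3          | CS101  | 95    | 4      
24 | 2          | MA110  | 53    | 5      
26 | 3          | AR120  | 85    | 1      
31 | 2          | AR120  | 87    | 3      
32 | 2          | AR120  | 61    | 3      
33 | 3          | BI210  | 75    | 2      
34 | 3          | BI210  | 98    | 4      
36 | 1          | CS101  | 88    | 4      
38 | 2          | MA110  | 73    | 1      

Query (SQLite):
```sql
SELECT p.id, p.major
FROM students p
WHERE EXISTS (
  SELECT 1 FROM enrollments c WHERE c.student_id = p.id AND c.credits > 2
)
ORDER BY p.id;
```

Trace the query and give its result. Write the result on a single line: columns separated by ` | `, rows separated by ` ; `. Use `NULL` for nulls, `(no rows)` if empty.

For each students row, check whether any enrollments with matching student_id has credits > 2.
Keep rows where that is true.

1 | History ; 2 | Chemistry ; 3 | Music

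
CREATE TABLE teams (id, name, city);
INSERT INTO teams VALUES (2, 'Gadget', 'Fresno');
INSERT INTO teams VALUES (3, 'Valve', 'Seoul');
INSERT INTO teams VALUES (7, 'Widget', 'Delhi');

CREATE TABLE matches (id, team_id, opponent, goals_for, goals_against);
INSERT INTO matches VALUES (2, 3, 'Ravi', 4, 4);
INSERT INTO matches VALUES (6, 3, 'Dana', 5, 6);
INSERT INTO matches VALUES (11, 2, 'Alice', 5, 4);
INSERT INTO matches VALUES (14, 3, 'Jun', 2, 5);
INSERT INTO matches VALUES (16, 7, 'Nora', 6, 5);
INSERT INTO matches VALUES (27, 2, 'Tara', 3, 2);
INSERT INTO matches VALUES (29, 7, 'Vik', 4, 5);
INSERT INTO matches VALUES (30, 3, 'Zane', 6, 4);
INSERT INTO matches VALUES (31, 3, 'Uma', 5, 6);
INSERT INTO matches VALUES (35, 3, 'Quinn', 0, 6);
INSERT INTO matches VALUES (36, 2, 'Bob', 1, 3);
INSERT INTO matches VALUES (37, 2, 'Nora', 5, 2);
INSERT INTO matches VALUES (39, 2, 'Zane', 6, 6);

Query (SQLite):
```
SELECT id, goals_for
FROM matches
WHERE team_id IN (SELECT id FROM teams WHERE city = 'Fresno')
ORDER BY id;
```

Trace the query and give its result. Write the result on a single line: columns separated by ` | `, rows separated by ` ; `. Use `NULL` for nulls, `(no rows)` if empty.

11 | 5 ; 27 | 3 ; 36 | 1 ; 37 | 5 ; 39 | 6

Inner query: teams.id where city = 'Fresno'.
Outer: keep matches rows whose team_id is in that set.
Inner query → {2}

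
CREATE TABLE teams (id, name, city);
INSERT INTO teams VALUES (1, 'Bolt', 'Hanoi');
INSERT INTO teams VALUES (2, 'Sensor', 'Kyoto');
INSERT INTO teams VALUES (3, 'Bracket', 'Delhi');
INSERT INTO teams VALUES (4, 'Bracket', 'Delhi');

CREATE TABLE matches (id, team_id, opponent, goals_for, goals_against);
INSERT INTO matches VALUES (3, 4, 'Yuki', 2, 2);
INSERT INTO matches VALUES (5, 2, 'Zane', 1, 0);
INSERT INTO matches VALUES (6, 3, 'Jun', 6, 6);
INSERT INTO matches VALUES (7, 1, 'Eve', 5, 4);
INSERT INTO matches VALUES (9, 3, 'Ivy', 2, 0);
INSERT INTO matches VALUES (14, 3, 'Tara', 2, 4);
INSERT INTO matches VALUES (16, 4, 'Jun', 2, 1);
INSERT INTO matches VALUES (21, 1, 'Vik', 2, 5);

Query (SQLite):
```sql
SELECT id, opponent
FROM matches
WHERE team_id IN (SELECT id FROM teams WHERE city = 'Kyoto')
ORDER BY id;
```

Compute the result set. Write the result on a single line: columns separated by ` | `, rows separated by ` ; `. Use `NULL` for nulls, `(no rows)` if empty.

5 | Zane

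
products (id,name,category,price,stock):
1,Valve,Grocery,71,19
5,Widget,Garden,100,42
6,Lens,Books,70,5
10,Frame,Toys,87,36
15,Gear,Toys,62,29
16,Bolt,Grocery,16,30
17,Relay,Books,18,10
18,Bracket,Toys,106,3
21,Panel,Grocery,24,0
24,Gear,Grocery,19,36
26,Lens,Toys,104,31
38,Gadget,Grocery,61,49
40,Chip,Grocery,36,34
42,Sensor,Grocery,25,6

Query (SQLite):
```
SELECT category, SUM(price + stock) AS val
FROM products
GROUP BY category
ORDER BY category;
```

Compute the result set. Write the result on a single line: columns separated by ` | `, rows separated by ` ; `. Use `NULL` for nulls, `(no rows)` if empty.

For each row compute price + stock.
Group by category; take SUM of the expression per group.
  Books: ids {6, 17} → SUM(price + stock)=103
  Garden: ids {5} → SUM(price + stock)=142
  Grocery: ids {1, 16, 21, 24, 38, 40, 42} → SUM(price + stock)=426
  Toys: ids {10, 15, 18, 26} → SUM(price + stock)=458

Books | 103 ; Garden | 142 ; Grocery | 426 ; Toys | 458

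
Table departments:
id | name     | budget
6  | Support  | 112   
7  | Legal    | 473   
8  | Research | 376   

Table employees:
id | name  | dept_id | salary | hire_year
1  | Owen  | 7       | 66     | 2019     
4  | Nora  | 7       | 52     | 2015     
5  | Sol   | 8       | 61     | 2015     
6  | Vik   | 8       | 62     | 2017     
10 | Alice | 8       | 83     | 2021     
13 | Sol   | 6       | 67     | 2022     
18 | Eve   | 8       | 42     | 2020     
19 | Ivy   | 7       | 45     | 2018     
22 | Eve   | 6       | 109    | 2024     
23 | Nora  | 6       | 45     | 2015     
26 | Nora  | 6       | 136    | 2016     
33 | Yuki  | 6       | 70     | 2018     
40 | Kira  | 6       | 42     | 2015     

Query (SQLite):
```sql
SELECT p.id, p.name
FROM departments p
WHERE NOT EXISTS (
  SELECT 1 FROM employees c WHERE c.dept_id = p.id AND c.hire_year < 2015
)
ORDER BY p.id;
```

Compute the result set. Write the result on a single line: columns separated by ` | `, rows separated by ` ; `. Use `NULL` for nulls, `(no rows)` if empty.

For each departments row, check whether any employees with matching dept_id has hire_year < 2015.
Keep rows where that is false.

6 | Support ; 7 | Legal ; 8 | Research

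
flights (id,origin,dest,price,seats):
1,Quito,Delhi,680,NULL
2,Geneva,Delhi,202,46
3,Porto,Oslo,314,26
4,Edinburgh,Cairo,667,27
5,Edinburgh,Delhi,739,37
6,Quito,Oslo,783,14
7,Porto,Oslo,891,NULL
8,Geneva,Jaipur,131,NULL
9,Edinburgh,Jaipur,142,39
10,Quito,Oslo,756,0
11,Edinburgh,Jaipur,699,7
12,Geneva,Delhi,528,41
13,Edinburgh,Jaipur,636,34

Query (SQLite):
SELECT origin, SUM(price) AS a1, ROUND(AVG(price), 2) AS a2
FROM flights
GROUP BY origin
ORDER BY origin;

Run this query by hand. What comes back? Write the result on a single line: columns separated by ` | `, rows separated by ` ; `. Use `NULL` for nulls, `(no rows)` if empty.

Group flights by origin.
Per group compute: SUM(price), ROUND(AVG(price), 2).
  Edinburgh: ids {4, 5, 9, 11, 13} → SUM(price)=2883, ROUND(AVG(price), 2)=576.6
  Geneva: ids {2, 8, 12} → SUM(price)=861, ROUND(AVG(price), 2)=287
  Porto: ids {3, 7} → SUM(price)=1205, ROUND(AVG(price), 2)=602.5
  Quito: ids {1, 6, 10} → SUM(price)=2219, ROUND(AVG(price), 2)=739.67

Edinburgh | 2883 | 576.6 ; Geneva | 861 | 287 ; Porto | 1205 | 602.5 ; Quito | 2219 | 739.67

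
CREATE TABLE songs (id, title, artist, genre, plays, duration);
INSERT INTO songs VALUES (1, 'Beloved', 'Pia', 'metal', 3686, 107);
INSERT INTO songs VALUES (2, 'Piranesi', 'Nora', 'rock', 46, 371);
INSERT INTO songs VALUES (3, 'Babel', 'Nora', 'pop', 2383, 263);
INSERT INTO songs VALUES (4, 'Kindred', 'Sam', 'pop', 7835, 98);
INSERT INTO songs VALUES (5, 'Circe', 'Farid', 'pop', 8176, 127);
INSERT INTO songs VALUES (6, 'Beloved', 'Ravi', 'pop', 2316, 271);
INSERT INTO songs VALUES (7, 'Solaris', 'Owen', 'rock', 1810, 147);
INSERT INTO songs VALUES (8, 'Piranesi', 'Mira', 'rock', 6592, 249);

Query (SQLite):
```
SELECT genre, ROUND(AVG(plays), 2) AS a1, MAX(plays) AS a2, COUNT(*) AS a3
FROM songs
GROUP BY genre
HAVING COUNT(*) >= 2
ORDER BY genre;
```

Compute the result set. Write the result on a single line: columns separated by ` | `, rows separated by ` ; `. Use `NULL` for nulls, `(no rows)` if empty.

Group songs by genre.
Per group compute: ROUND(AVG(plays), 2), MAX(plays), COUNT(*).
HAVING: drop groups with fewer than 2 rows.
  metal: ids {1} → ROUND(AVG(plays), 2)=3686, MAX(plays)=3686, COUNT(*)=1
  pop: ids {3, 4, 5, 6} → ROUND(AVG(plays), 2)=5177.5, MAX(plays)=8176, COUNT(*)=4
  rock: ids {2, 7, 8} → ROUND(AVG(plays), 2)=2816, MAX(plays)=6592, COUNT(*)=3

pop | 5177.5 | 8176 | 4 ; rock | 2816 | 6592 | 3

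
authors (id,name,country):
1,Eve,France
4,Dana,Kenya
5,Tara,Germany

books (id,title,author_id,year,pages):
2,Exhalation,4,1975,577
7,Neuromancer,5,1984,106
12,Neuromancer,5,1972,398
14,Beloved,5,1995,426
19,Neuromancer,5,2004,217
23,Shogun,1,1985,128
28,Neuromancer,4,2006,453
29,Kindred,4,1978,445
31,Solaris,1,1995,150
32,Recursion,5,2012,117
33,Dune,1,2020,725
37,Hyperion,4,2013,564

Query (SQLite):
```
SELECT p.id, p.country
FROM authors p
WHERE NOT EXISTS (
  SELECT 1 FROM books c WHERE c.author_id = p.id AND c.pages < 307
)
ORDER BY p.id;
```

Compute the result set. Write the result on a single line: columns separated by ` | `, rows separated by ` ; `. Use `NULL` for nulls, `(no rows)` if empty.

For each authors row, check whether any books with matching author_id has pages < 307.
Keep rows where that is false.

4 | Kenya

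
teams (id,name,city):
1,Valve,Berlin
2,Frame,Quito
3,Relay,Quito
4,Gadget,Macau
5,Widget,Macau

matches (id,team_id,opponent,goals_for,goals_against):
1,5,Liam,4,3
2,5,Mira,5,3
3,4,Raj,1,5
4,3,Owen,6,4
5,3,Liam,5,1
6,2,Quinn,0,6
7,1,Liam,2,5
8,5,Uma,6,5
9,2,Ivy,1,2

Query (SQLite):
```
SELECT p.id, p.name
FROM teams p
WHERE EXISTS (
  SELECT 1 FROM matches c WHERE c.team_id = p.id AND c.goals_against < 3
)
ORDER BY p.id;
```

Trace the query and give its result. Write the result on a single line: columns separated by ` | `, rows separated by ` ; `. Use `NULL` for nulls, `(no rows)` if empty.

For each teams row, check whether any matches with matching team_id has goals_against < 3.
Keep rows where that is true.

2 | Frame ; 3 | Relay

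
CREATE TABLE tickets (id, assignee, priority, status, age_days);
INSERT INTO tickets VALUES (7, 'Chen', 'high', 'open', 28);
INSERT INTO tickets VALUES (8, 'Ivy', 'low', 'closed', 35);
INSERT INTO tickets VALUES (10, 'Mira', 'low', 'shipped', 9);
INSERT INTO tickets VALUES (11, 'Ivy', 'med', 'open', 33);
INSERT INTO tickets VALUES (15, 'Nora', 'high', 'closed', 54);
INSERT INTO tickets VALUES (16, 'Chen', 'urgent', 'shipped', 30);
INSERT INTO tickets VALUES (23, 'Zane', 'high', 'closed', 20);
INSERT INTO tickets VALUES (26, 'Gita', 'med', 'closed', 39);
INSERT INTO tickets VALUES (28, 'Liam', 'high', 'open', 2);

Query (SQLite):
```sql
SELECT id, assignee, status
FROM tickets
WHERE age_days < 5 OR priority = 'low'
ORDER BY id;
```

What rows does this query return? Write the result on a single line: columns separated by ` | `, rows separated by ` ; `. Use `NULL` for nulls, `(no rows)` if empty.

age_days < 5: ids {28}
priority = 'low': ids {8, 10}
Combine with OR.

8 | Ivy | closed ; 10 | Mira | shipped ; 28 | Liam | open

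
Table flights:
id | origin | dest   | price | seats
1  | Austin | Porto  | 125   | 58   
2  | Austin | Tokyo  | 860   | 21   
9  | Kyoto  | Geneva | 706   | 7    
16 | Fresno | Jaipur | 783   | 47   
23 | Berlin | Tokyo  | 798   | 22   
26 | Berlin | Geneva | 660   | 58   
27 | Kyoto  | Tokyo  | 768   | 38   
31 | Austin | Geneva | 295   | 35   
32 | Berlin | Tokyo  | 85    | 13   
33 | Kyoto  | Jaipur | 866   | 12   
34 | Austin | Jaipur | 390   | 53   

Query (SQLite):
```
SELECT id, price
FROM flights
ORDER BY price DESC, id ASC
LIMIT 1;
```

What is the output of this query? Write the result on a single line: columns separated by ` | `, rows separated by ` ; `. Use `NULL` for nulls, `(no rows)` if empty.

33 | 866

Sort by price desc, tiebreak id asc: (866, id=33), (860, id=2), (798, id=23), (783, id=16) …. Take first 1.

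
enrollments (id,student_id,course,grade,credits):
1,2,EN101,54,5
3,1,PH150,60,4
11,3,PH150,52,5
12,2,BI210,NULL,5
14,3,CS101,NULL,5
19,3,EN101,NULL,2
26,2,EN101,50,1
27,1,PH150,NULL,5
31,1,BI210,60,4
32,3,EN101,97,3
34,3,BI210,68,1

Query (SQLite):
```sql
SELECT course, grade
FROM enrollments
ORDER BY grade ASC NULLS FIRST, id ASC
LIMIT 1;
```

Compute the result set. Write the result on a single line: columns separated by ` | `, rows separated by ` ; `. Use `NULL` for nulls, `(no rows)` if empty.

Sort by grade asc, tiebreak id asc: (NULL, id=12), (NULL, id=14), (NULL, id=19), (NULL, id=27) …. Take first 1.
NULLS FIRST: NULL grade rows go before all non-NULL rows (among themselves ordered by id asc).

BI210 | NULL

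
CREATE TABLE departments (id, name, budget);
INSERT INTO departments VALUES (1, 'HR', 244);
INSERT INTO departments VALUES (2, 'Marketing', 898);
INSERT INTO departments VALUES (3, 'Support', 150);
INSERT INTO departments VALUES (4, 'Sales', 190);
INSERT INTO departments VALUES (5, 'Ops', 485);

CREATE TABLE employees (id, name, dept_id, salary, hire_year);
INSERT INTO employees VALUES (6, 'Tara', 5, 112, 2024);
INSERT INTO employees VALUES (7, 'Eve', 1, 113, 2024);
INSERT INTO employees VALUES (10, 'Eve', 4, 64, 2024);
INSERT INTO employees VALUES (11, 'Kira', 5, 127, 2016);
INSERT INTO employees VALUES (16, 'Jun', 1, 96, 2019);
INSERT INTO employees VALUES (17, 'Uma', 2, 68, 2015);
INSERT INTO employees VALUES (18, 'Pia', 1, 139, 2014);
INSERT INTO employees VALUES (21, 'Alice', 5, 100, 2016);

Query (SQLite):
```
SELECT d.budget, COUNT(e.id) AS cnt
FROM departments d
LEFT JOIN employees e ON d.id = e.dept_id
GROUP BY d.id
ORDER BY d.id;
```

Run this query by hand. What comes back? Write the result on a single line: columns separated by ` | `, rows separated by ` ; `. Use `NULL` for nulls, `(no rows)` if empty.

244 | 3 ; 898 | 1 ; 150 | 0 ; 190 | 1 ; 485 | 3

LEFT JOIN keeps every departments row; unmatched ones get NULL for employees columns.
Group by departments.id and compute COUNT(e.id). COUNT(col) of an all-NULL group is 0.
  1: ids {7, 16, 18} → COUNT(e.id)=3
  2: ids {17} → COUNT(e.id)=1
  3: ids {—} → COUNT(e.id)=0
  4: ids {10} → COUNT(e.id)=1
  5: ids {6, 11, 21} → COUNT(e.id)=3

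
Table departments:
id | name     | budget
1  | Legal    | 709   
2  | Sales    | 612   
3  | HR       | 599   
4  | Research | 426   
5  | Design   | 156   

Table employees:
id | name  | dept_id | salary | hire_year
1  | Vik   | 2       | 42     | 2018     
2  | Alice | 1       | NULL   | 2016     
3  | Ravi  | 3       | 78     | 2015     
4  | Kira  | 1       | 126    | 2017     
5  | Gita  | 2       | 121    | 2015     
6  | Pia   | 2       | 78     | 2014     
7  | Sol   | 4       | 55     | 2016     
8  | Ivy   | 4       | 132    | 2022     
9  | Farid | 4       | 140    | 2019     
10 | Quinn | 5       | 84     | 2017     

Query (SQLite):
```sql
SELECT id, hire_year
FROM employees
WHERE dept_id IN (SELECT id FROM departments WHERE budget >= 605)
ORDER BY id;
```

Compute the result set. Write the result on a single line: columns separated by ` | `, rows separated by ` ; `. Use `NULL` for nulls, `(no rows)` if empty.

1 | 2018 ; 2 | 2016 ; 4 | 2017 ; 5 | 2015 ; 6 | 2014

Inner query: departments.id where budget >= 605.
Outer: keep employees rows whose dept_id is in that set.
Inner query → {1, 2}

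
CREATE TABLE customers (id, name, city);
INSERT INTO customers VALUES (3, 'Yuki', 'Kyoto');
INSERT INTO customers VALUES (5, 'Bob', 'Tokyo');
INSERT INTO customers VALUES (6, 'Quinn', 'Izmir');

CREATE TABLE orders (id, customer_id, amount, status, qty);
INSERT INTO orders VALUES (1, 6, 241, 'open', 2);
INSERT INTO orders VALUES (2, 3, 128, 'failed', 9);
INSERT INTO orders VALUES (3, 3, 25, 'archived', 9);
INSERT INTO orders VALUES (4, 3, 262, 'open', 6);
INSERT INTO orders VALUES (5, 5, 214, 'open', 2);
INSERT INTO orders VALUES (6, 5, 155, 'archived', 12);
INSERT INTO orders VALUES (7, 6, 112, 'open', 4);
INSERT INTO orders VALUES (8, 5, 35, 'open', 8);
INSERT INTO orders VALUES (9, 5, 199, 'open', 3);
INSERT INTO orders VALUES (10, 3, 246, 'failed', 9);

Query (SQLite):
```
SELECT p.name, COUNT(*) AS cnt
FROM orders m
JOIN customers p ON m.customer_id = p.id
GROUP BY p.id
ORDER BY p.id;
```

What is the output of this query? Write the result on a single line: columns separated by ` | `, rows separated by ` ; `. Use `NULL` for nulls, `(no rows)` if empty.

Join each orders row to its customers via customer_id.
Group joined rows by customers.id; compute COUNT(*) per group.
  3: ids {2, 3, 4, 10} → COUNT(*)=4
  5: ids {5, 6, 8, 9} → COUNT(*)=4
  6: ids {1, 7} → COUNT(*)=2

Yuki | 4 ; Bob | 4 ; Quinn | 2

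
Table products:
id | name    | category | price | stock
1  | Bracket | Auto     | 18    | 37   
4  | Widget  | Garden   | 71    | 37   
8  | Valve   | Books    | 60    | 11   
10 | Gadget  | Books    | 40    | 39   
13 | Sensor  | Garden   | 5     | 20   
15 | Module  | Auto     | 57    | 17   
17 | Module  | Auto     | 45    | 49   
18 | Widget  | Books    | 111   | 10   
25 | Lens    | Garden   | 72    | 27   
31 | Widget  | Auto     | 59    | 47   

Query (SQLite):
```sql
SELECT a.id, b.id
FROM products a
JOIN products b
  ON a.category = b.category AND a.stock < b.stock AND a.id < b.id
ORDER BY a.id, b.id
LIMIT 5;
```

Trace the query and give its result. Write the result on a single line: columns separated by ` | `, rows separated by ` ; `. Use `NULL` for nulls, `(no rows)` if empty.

1 | 17 ; 1 | 31 ; 8 | 10 ; 13 | 25 ; 15 | 17

Pairs (a,b) with same category, a.stock < b.stock, a.id < b.id.
category groups: Auto:{1,15,17,31} Books:{8,10,18} Garden:{4,13,25}
Ordered by (a.id, b.id); first 5.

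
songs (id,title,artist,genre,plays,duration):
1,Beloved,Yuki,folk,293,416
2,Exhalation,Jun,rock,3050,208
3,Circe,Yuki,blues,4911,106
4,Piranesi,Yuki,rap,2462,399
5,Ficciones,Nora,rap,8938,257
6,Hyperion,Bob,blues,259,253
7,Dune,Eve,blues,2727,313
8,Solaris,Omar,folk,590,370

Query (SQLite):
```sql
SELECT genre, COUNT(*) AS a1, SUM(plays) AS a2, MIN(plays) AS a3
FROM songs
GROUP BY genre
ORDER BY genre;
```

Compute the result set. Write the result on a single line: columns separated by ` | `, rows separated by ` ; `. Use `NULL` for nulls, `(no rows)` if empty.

blues | 3 | 7897 | 259 ; folk | 2 | 883 | 293 ; rap | 2 | 11400 | 2462 ; rock | 1 | 3050 | 3050

Group songs by genre.
Per group compute: COUNT(*), SUM(plays), MIN(plays).
  blues: ids {3, 6, 7} → COUNT(*)=3, SUM(plays)=7897, MIN(plays)=259
  folk: ids {1, 8} → COUNT(*)=2, SUM(plays)=883, MIN(plays)=293
  rap: ids {4, 5} → COUNT(*)=2, SUM(plays)=11400, MIN(plays)=2462
  rock: ids {2} → COUNT(*)=1, SUM(plays)=3050, MIN(plays)=3050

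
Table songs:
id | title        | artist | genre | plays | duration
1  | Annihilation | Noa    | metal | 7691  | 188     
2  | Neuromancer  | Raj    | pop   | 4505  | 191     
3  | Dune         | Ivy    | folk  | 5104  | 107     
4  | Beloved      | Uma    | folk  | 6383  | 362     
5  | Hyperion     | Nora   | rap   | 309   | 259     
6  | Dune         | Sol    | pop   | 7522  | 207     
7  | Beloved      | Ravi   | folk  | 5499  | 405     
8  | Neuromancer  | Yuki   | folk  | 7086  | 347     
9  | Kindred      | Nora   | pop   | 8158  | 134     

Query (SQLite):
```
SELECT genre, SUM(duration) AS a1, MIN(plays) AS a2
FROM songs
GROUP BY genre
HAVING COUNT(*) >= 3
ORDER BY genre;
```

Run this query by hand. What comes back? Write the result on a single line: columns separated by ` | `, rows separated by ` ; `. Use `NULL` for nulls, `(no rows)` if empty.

Group songs by genre.
Per group compute: SUM(duration), MIN(plays).
HAVING: drop groups with fewer than 3 rows.
  folk: ids {3, 4, 7, 8} → SUM(duration)=1221, MIN(plays)=5104
  metal: ids {1} → SUM(duration)=188, MIN(plays)=7691
  pop: ids {2, 6, 9} → SUM(duration)=532, MIN(plays)=4505
  rap: ids {5} → SUM(duration)=259, MIN(plays)=309

folk | 1221 | 5104 ; pop | 532 | 4505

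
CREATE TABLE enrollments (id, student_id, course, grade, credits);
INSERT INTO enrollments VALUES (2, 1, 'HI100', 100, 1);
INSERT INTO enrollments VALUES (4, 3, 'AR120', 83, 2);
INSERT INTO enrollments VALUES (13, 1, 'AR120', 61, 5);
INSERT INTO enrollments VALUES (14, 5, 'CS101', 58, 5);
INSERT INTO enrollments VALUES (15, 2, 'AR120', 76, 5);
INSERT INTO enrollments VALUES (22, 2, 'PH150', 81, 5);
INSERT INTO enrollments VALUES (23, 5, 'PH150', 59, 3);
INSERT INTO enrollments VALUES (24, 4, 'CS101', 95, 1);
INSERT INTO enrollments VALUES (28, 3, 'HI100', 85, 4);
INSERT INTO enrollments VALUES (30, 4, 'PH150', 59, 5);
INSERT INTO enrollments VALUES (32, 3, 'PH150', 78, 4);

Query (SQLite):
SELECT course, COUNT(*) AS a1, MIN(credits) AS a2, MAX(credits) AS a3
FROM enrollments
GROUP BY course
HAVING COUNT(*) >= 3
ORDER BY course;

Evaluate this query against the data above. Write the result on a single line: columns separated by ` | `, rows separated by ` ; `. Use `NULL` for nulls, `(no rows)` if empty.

Group enrollments by course.
Per group compute: COUNT(*), MIN(credits), MAX(credits).
HAVING: drop groups with fewer than 3 rows.
  AR120: ids {4, 13, 15} → COUNT(*)=3, MIN(credits)=2, MAX(credits)=5
  CS101: ids {14, 24} → COUNT(*)=2, MIN(credits)=1, MAX(credits)=5
  HI100: ids {2, 28} → COUNT(*)=2, MIN(credits)=1, MAX(credits)=4
  PH150: ids {22, 23, 30, 32} → COUNT(*)=4, MIN(credits)=3, MAX(credits)=5

AR120 | 3 | 2 | 5 ; PH150 | 4 | 3 | 5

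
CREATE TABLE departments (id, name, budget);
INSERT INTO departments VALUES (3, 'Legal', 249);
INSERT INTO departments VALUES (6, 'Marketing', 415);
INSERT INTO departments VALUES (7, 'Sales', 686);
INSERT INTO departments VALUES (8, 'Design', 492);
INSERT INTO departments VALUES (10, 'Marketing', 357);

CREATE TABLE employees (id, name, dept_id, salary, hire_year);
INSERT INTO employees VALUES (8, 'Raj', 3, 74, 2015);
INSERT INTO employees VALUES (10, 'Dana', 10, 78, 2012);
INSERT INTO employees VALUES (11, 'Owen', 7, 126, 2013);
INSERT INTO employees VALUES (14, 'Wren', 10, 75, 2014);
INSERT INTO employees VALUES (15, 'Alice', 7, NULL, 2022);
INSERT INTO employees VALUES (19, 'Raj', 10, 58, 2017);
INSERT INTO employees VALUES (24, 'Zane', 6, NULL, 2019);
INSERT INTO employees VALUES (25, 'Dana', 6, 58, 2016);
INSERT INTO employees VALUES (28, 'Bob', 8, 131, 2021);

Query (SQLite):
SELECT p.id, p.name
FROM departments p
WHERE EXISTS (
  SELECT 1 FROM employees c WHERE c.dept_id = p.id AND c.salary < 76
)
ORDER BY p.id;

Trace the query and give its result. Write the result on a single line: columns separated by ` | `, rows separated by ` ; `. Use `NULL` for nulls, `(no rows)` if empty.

3 | Legal ; 6 | Marketing ; 10 | Marketing

For each departments row, check whether any employees with matching dept_id has salary < 76.
Keep rows where that is true.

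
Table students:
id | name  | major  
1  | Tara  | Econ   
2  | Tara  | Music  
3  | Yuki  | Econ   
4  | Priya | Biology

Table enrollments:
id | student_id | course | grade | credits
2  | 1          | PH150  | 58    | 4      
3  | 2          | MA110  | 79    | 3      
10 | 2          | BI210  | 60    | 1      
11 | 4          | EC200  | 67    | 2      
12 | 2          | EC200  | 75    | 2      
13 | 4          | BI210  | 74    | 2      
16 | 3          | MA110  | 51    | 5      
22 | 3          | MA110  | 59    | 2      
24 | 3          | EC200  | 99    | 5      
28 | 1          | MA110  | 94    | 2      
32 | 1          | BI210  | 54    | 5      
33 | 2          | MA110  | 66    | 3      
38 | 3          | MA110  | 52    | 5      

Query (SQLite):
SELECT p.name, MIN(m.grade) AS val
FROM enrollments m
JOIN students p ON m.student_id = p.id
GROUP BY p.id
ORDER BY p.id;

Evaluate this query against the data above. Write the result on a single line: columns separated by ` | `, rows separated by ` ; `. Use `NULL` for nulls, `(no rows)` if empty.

Tara | 54 ; Tara | 60 ; Yuki | 51 ; Priya | 67

Join each enrollments row to its students via student_id.
Group joined rows by students.id; compute MIN(m.grade) per group.
  1: ids {2, 28, 32} → MIN(m.grade)=54
  2: ids {3, 10, 12, 33} → MIN(m.grade)=60
  3: ids {16, 22, 24, 38} → MIN(m.grade)=51
  4: ids {11, 13} → MIN(m.grade)=67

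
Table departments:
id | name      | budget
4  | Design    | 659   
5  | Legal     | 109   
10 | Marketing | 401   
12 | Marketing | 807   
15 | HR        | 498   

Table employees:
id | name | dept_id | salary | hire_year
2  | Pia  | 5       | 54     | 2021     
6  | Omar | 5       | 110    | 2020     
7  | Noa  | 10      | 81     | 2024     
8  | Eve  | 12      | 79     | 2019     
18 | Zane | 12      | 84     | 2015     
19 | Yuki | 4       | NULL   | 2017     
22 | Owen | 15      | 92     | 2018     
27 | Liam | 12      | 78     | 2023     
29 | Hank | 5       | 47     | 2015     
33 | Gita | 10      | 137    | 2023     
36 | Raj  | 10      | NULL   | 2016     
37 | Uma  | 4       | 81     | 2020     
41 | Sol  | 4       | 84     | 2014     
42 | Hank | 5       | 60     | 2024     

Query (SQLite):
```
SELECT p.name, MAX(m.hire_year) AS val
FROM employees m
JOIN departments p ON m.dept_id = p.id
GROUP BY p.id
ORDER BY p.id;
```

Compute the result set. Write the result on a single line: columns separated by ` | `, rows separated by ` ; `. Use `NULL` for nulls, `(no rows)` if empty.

Join each employees row to its departments via dept_id.
Group joined rows by departments.id; compute MAX(m.hire_year) per group.
  4: ids {19, 37, 41} → MAX(m.hire_year)=2020
  5: ids {2, 6, 29, 42} → MAX(m.hire_year)=2024
  10: ids {7, 33, 36} → MAX(m.hire_year)=2024
  12: ids {8, 18, 27} → MAX(m.hire_year)=2023
  15: ids {22} → MAX(m.hire_year)=2018

Design | 2020 ; Legal | 2024 ; Marketing | 2024 ; Marketing | 2023 ; HR | 2018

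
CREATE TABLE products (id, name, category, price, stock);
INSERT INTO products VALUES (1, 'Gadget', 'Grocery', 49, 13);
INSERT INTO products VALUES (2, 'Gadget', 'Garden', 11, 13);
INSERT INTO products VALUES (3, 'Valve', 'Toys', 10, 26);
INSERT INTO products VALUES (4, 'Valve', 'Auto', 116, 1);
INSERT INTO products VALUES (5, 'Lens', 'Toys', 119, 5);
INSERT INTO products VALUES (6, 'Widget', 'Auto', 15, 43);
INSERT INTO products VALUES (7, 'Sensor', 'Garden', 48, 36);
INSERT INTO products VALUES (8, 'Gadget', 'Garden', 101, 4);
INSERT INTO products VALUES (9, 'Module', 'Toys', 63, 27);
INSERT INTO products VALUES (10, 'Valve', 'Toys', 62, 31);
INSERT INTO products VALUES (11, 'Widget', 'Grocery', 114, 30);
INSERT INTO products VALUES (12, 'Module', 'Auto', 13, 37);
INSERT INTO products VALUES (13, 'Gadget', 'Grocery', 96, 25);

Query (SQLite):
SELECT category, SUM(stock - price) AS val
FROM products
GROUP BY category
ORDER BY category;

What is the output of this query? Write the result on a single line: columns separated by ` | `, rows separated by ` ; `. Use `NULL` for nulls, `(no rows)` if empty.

For each row compute stock - price.
Group by category; take SUM of the expression per group.
  Auto: ids {4, 6, 12} → SUM(stock - price)=-63
  Garden: ids {2, 7, 8} → SUM(stock - price)=-107
  Grocery: ids {1, 11, 13} → SUM(stock - price)=-191
  Toys: ids {3, 5, 9, 10} → SUM(stock - price)=-165

Auto | -63 ; Garden | -107 ; Grocery | -191 ; Toys | -165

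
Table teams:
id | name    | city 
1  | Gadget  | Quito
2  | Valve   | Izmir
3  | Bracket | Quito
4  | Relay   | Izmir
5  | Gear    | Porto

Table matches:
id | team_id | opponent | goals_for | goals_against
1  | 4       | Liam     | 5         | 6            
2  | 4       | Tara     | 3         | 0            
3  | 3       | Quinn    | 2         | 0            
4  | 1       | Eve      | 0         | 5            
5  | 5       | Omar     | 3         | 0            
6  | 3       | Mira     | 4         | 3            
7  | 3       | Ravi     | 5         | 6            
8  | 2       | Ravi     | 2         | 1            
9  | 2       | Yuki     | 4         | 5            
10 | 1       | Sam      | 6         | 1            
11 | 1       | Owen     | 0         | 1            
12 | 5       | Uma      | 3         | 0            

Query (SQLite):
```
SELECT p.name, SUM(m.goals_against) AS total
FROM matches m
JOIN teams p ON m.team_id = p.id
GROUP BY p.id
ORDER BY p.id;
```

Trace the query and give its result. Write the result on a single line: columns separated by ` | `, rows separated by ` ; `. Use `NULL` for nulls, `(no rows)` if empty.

Join each matches row to its teams via team_id.
Group joined rows by teams.id; compute SUM(m.goals_against) per group.
  1: ids {4, 10, 11} → SUM(m.goals_against)=7
  2: ids {8, 9} → SUM(m.goals_against)=6
  3: ids {3, 6, 7} → SUM(m.goals_against)=9
  4: ids {1, 2} → SUM(m.goals_against)=6
  5: ids {5, 12} → SUM(m.goals_against)=0

Gadget | 7 ; Valve | 6 ; Bracket | 9 ; Relay | 6 ; Gear | 0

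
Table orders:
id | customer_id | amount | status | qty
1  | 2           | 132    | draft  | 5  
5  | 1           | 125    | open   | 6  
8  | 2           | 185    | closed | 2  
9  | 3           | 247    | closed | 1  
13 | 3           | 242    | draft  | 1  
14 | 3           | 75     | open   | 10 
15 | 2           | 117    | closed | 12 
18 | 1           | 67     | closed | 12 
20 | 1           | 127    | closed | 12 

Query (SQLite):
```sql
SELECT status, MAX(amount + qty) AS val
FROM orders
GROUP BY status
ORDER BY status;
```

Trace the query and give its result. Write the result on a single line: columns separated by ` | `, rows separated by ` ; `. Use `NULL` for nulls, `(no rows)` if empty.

closed | 248 ; draft | 243 ; open | 131

For each row compute amount + qty.
Group by status; take MAX of the expression per group.
  closed: ids {8, 9, 15, 18, 20} → MAX(amount + qty)=248
  draft: ids {1, 13} → MAX(amount + qty)=243
  open: ids {5, 14} → MAX(amount + qty)=131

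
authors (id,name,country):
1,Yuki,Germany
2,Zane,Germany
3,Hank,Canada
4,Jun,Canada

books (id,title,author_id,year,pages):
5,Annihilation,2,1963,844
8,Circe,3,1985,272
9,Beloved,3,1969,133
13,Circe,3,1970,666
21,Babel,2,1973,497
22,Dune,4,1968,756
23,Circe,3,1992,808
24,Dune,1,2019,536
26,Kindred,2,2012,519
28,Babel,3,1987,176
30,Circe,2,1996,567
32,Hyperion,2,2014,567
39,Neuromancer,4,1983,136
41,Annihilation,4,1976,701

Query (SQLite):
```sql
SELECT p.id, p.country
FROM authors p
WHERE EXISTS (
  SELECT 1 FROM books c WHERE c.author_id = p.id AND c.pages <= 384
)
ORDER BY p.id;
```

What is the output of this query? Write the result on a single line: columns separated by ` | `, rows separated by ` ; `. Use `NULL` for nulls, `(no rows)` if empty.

For each authors row, check whether any books with matching author_id has pages <= 384.
Keep rows where that is true.

3 | Canada ; 4 | Canada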